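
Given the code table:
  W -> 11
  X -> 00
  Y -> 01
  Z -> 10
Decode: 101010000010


Decoding:
10 -> Z
10 -> Z
10 -> Z
00 -> X
00 -> X
10 -> Z


Result: ZZZXXZ


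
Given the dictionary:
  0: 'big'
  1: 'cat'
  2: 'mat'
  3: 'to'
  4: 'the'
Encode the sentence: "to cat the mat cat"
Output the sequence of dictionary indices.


Look up each word in the dictionary:
  'to' -> 3
  'cat' -> 1
  'the' -> 4
  'mat' -> 2
  'cat' -> 1

Encoded: [3, 1, 4, 2, 1]


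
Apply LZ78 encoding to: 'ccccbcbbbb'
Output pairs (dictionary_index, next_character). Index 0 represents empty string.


LZ78 encoding steps:
Dictionary: {0: ''}
Step 1: w='' (idx 0), next='c' -> output (0, 'c'), add 'c' as idx 1
Step 2: w='c' (idx 1), next='c' -> output (1, 'c'), add 'cc' as idx 2
Step 3: w='c' (idx 1), next='b' -> output (1, 'b'), add 'cb' as idx 3
Step 4: w='cb' (idx 3), next='b' -> output (3, 'b'), add 'cbb' as idx 4
Step 5: w='' (idx 0), next='b' -> output (0, 'b'), add 'b' as idx 5
Step 6: w='b' (idx 5), end of input -> output (5, '')


Encoded: [(0, 'c'), (1, 'c'), (1, 'b'), (3, 'b'), (0, 'b'), (5, '')]


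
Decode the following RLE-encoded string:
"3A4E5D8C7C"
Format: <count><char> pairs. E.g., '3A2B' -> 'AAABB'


Expanding each <count><char> pair:
  3A -> 'AAA'
  4E -> 'EEEE'
  5D -> 'DDDDD'
  8C -> 'CCCCCCCC'
  7C -> 'CCCCCCC'

Decoded = AAAEEEEDDDDDCCCCCCCCCCCCCCC


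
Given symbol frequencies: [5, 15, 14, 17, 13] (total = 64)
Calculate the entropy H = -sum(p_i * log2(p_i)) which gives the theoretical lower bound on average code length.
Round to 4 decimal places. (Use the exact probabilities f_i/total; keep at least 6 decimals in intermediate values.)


Per-symbol terms -p_i * log2(p_i) with p_i = f_i/64:
  p = 5/64 = 0.078125: log2(p) = -3.678072, -p*log2(p) = 0.287349
  p = 15/64 = 0.234375: log2(p) = -2.093109, -p*log2(p) = 0.490573
  p = 14/64 = 0.218750: log2(p) = -2.192645, -p*log2(p) = 0.479641
  p = 17/64 = 0.265625: log2(p) = -1.912537, -p*log2(p) = 0.508018
  p = 13/64 = 0.203125: log2(p) = -2.299560, -p*log2(p) = 0.467098
H = 0.287349 + 0.490573 + 0.479641 + 0.508018 + 0.467098 = 2.232679

H = 2.2327 bits/symbol


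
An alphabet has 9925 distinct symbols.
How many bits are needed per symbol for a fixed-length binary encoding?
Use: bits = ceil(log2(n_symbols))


log2(9925) = 13.2769
Bracket: 2^13 = 8192 < 9925 <= 2^14 = 16384
So ceil(log2(9925)) = 14

bits = ceil(log2(9925)) = ceil(13.2769) = 14 bits


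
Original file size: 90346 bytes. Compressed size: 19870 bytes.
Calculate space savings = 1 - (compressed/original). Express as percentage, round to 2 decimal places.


ratio = compressed/original = 19870/90346 = 0.219932
savings = 1 - ratio = 1 - 0.219932 = 0.780068
as a percentage: 0.780068 * 100 = 78.01%

Space savings = 1 - 19870/90346 = 78.01%


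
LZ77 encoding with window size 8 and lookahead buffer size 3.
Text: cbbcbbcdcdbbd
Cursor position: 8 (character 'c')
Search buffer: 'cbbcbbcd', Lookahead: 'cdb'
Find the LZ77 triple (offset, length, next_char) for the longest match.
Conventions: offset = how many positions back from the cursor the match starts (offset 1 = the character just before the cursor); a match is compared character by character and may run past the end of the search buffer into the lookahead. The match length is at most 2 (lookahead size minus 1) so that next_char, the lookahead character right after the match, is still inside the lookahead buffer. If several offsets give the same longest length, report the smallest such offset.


Try each offset into the search buffer:
  offset=1 (pos 7, char 'd'): match length 0
  offset=2 (pos 6, char 'c'): match length 2
  offset=3 (pos 5, char 'b'): match length 0
  offset=4 (pos 4, char 'b'): match length 0
  offset=5 (pos 3, char 'c'): match length 1
  offset=6 (pos 2, char 'b'): match length 0
  offset=7 (pos 1, char 'b'): match length 0
  offset=8 (pos 0, char 'c'): match length 1
Longest match has length 2 at offset 2.
next_char = character at position 8 + 2 = 10 -> 'b'

Best match: offset=2, length=2 (matching 'cd' starting at position 6)
LZ77 triple: (2, 2, 'b')


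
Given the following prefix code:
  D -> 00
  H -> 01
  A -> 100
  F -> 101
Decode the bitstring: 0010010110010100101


Decoding step by step:
Bits 00 -> D
Bits 100 -> A
Bits 101 -> F
Bits 100 -> A
Bits 101 -> F
Bits 00 -> D
Bits 101 -> F


Decoded message: DAFAFDF


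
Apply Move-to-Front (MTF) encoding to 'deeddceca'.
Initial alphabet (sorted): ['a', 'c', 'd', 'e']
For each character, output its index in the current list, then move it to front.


MTF encoding:
'd': index 2 in ['a', 'c', 'd', 'e'] -> ['d', 'a', 'c', 'e']
'e': index 3 in ['d', 'a', 'c', 'e'] -> ['e', 'd', 'a', 'c']
'e': index 0 in ['e', 'd', 'a', 'c'] -> ['e', 'd', 'a', 'c']
'd': index 1 in ['e', 'd', 'a', 'c'] -> ['d', 'e', 'a', 'c']
'd': index 0 in ['d', 'e', 'a', 'c'] -> ['d', 'e', 'a', 'c']
'c': index 3 in ['d', 'e', 'a', 'c'] -> ['c', 'd', 'e', 'a']
'e': index 2 in ['c', 'd', 'e', 'a'] -> ['e', 'c', 'd', 'a']
'c': index 1 in ['e', 'c', 'd', 'a'] -> ['c', 'e', 'd', 'a']
'a': index 3 in ['c', 'e', 'd', 'a'] -> ['a', 'c', 'e', 'd']


Output: [2, 3, 0, 1, 0, 3, 2, 1, 3]


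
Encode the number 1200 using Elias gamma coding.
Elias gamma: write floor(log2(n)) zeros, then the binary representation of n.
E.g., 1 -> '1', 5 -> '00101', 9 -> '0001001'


num_bits = floor(log2(1200)) + 1 = 11
leading_zeros = num_bits - 1 = 10
binary(1200) = 10010110000

Elias gamma(1200) = '0000000000' + '10010110000' = 000000000010010110000 (21 bits)


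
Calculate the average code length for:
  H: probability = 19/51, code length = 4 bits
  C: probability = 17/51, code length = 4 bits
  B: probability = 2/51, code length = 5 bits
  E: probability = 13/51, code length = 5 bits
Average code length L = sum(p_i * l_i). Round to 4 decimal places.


Weighted contributions p_i * l_i:
  H: (19/51) * 4 = 76/51
  C: (17/51) * 4 = 68/51
  B: (2/51) * 5 = 10/51
  E: (13/51) * 5 = 65/51
Sum = (76 + 68 + 10 + 65)/51 = 219/51

L = 219/51 = 4.2941 bits/symbol


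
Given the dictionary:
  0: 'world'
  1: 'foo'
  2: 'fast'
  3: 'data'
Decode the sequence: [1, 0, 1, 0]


Look up each index in the dictionary:
  1 -> 'foo'
  0 -> 'world'
  1 -> 'foo'
  0 -> 'world'

Decoded: "foo world foo world"


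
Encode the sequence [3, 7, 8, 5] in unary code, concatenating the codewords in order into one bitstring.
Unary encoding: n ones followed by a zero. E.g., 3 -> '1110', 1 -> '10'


Encode each number as n ones followed by a terminating 0:
  3 -> 1110 (4 bits)
  7 -> 11111110 (8 bits)
  8 -> 111111110 (9 bits)
  5 -> 111110 (6 bits)
Total length = 4 + 8 + 9 + 6 = 27 bits.

Unary([3, 7, 8, 5]) = 111011111110111111110111110 (27 bits)


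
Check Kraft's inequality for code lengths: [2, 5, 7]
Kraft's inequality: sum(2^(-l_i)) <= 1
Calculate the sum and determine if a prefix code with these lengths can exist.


Sum = 2^(-2) + 2^(-5) + 2^(-7)
    = 0.25 + 0.03125 + 0.0078125
    = 37/128 = 0.2890625
Since 0.2890625 <= 1, Kraft's inequality IS satisfied.
A prefix code with these lengths CAN exist.

Kraft sum = 0.2890625. Satisfied.


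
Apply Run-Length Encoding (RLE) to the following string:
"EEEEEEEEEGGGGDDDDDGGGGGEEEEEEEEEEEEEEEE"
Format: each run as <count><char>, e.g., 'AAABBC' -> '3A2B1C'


Scanning runs left to right:
  i=0: run of 'E' x 9 -> '9E'
  i=9: run of 'G' x 4 -> '4G'
  i=13: run of 'D' x 5 -> '5D'
  i=18: run of 'G' x 5 -> '5G'
  i=23: run of 'E' x 16 -> '16E'

RLE = 9E4G5D5G16E


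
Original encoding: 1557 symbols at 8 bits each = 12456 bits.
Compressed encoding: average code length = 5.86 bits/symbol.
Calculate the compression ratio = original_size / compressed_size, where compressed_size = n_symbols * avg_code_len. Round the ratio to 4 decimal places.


original_size = n_symbols * orig_bits = 1557 * 8 = 12456 bits
compressed_size = n_symbols * avg_code_len = 1557 * 5.86 = 9124.02 bits
ratio = original_size / compressed_size = 12456 / 9124.02 = 1.3652

Compression ratio = 1.3652


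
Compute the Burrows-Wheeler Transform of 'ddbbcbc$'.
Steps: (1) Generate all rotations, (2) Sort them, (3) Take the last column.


Rotations (sorted):
  0: $ddbbcbc -> last char: c
  1: bbcbc$dd -> last char: d
  2: bc$ddbbc -> last char: c
  3: bcbc$ddb -> last char: b
  4: c$ddbbcb -> last char: b
  5: cbc$ddbb -> last char: b
  6: dbbcbc$d -> last char: d
  7: ddbbcbc$ -> last char: $


BWT = cdcbbbd$


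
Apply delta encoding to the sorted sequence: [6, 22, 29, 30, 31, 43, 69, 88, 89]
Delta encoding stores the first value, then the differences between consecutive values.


First value: 6
Deltas:
  22 - 6 = 16
  29 - 22 = 7
  30 - 29 = 1
  31 - 30 = 1
  43 - 31 = 12
  69 - 43 = 26
  88 - 69 = 19
  89 - 88 = 1


Delta encoded: [6, 16, 7, 1, 1, 12, 26, 19, 1]


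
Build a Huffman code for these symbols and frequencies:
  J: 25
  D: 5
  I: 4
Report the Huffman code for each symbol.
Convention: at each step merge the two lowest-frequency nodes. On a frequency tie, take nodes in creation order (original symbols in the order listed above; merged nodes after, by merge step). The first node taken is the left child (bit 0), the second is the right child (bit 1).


Huffman tree construction:
Step 1: Merge I(4) + D(5) = 9
Step 2: Merge (I+D)(9) + J(25) = 34
Read each symbol's code off the tree from the root (left child = 0, right child = 1).

Codes:
  J: 1 (length 1)
  D: 01 (length 2)
  I: 00 (length 2)
Average code length: 43/34 = 1.2647 bits/symbol


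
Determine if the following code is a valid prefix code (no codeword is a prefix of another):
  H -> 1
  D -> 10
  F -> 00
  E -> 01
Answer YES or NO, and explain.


Checking each pair (does one codeword prefix another?):
  H='1' vs D='10': prefix -- VIOLATION

NO -- this is NOT a valid prefix code. H (1) is a prefix of D (10).


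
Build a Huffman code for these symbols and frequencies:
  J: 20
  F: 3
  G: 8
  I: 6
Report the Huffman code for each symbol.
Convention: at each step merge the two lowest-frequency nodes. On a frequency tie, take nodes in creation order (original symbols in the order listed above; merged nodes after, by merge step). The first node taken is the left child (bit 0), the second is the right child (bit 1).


Huffman tree construction:
Step 1: Merge F(3) + I(6) = 9
Step 2: Merge G(8) + (F+I)(9) = 17
Step 3: Merge (G+(F+I))(17) + J(20) = 37
Read each symbol's code off the tree from the root (left child = 0, right child = 1).

Codes:
  J: 1 (length 1)
  F: 010 (length 3)
  G: 00 (length 2)
  I: 011 (length 3)
Average code length: 63/37 = 1.7027 bits/symbol


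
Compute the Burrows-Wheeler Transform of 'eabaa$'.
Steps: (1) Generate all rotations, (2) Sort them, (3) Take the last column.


Rotations (sorted):
  0: $eabaa -> last char: a
  1: a$eaba -> last char: a
  2: aa$eab -> last char: b
  3: abaa$e -> last char: e
  4: baa$ea -> last char: a
  5: eabaa$ -> last char: $


BWT = aabea$


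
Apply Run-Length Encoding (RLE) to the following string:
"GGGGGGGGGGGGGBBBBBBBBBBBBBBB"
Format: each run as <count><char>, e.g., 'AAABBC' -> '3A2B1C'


Scanning runs left to right:
  i=0: run of 'G' x 13 -> '13G'
  i=13: run of 'B' x 15 -> '15B'

RLE = 13G15B


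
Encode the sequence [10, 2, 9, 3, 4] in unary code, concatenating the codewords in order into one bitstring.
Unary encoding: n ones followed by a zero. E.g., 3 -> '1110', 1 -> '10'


Encode each number as n ones followed by a terminating 0:
  10 -> 11111111110 (11 bits)
  2 -> 110 (3 bits)
  9 -> 1111111110 (10 bits)
  3 -> 1110 (4 bits)
  4 -> 11110 (5 bits)
Total length = 11 + 3 + 10 + 4 + 5 = 33 bits.

Unary([10, 2, 9, 3, 4]) = 111111111101101111111110111011110 (33 bits)


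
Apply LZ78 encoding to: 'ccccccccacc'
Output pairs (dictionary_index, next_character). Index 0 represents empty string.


LZ78 encoding steps:
Dictionary: {0: ''}
Step 1: w='' (idx 0), next='c' -> output (0, 'c'), add 'c' as idx 1
Step 2: w='c' (idx 1), next='c' -> output (1, 'c'), add 'cc' as idx 2
Step 3: w='cc' (idx 2), next='c' -> output (2, 'c'), add 'ccc' as idx 3
Step 4: w='cc' (idx 2), next='a' -> output (2, 'a'), add 'cca' as idx 4
Step 5: w='cc' (idx 2), end of input -> output (2, '')


Encoded: [(0, 'c'), (1, 'c'), (2, 'c'), (2, 'a'), (2, '')]


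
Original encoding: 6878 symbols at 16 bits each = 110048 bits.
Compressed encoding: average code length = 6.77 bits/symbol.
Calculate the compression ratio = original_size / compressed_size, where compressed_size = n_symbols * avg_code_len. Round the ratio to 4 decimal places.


original_size = n_symbols * orig_bits = 6878 * 16 = 110048 bits
compressed_size = n_symbols * avg_code_len = 6878 * 6.77 = 46564.06 bits
ratio = original_size / compressed_size = 110048 / 46564.06 = 2.3634

Compression ratio = 2.3634


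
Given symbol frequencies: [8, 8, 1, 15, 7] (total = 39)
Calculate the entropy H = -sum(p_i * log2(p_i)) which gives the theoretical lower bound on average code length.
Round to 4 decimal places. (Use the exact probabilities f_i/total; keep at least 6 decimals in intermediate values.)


Per-symbol terms -p_i * log2(p_i) with p_i = f_i/39:
  p = 8/39 = 0.205128: log2(p) = -2.285402, -p*log2(p) = 0.468800
  p = 8/39 = 0.205128: log2(p) = -2.285402, -p*log2(p) = 0.468800
  p = 1/39 = 0.025641: log2(p) = -5.285402, -p*log2(p) = 0.135523
  p = 15/39 = 0.384615: log2(p) = -1.378512, -p*log2(p) = 0.530197
  p = 7/39 = 0.179487: log2(p) = -2.478047, -p*log2(p) = 0.444778
H = 0.468800 + 0.468800 + 0.135523 + 0.530197 + 0.444778 = 2.048098

H = 2.0481 bits/symbol


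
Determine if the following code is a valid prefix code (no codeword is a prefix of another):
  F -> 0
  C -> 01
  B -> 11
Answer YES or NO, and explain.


Checking each pair (does one codeword prefix another?):
  F='0' vs C='01': prefix -- VIOLATION

NO -- this is NOT a valid prefix code. F (0) is a prefix of C (01).


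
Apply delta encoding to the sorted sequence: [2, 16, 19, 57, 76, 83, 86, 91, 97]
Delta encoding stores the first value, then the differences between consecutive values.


First value: 2
Deltas:
  16 - 2 = 14
  19 - 16 = 3
  57 - 19 = 38
  76 - 57 = 19
  83 - 76 = 7
  86 - 83 = 3
  91 - 86 = 5
  97 - 91 = 6


Delta encoded: [2, 14, 3, 38, 19, 7, 3, 5, 6]


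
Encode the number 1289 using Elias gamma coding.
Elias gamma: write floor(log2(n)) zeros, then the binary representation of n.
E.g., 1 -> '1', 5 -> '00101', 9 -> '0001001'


num_bits = floor(log2(1289)) + 1 = 11
leading_zeros = num_bits - 1 = 10
binary(1289) = 10100001001

Elias gamma(1289) = '0000000000' + '10100001001' = 000000000010100001001 (21 bits)


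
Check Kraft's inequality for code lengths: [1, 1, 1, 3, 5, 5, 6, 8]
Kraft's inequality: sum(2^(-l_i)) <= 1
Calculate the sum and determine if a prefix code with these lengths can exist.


Sum = 2^(-1) + 2^(-1) + 2^(-1) + 2^(-3) + 2^(-5) + 2^(-5) + 2^(-6) + 2^(-8)
    = 0.5 + 0.5 + 0.5 + 0.125 + 0.03125 + 0.03125 + 0.015625 + 0.00390625
    = 437/256 = 1.70703125
Since 1.70703125 > 1, Kraft's inequality is NOT satisfied.
A prefix code with these lengths CANNOT exist.

Kraft sum = 1.70703125. Not satisfied.


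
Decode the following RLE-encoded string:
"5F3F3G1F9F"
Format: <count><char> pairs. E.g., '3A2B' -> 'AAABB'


Expanding each <count><char> pair:
  5F -> 'FFFFF'
  3F -> 'FFF'
  3G -> 'GGG'
  1F -> 'F'
  9F -> 'FFFFFFFFF'

Decoded = FFFFFFFFGGGFFFFFFFFFF


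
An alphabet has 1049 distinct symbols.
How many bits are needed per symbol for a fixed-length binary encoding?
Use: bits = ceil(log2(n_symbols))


log2(1049) = 10.0348
Bracket: 2^10 = 1024 < 1049 <= 2^11 = 2048
So ceil(log2(1049)) = 11

bits = ceil(log2(1049)) = ceil(10.0348) = 11 bits


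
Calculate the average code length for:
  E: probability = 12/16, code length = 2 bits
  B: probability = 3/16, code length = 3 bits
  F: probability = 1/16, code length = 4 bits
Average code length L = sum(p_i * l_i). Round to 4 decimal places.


Weighted contributions p_i * l_i:
  E: (12/16) * 2 = 24/16
  B: (3/16) * 3 = 9/16
  F: (1/16) * 4 = 4/16
Sum = (24 + 9 + 4)/16 = 37/16

L = 37/16 = 2.3125 bits/symbol


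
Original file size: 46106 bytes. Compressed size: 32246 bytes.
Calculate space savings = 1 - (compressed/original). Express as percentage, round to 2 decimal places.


ratio = compressed/original = 32246/46106 = 0.699388
savings = 1 - ratio = 1 - 0.699388 = 0.300612
as a percentage: 0.300612 * 100 = 30.06%

Space savings = 1 - 32246/46106 = 30.06%


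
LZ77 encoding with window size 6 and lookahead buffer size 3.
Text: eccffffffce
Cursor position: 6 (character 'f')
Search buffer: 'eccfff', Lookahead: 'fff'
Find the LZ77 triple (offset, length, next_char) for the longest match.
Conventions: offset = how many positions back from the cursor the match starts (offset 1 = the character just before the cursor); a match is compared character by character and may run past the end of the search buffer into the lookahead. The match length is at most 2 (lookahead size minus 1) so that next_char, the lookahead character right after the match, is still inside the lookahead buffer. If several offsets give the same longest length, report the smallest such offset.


Try each offset into the search buffer:
  offset=1 (pos 5, char 'f'): match length 2
  offset=2 (pos 4, char 'f'): match length 2
  offset=3 (pos 3, char 'f'): match length 2
  offset=4 (pos 2, char 'c'): match length 0
  offset=5 (pos 1, char 'c'): match length 0
  offset=6 (pos 0, char 'e'): match length 0
Longest match has length 2, found at offsets 1, 2, 3; take the smallest, offset 1.
next_char = character at position 6 + 2 = 8 -> 'f'

Best match: offset=1, length=2 (matching 'ff' starting at position 5)
LZ77 triple: (1, 2, 'f')


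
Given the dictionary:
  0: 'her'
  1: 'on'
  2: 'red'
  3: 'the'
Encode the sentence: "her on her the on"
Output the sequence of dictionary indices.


Look up each word in the dictionary:
  'her' -> 0
  'on' -> 1
  'her' -> 0
  'the' -> 3
  'on' -> 1

Encoded: [0, 1, 0, 3, 1]


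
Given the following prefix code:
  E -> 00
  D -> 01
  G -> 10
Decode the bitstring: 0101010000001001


Decoding step by step:
Bits 01 -> D
Bits 01 -> D
Bits 01 -> D
Bits 00 -> E
Bits 00 -> E
Bits 00 -> E
Bits 10 -> G
Bits 01 -> D


Decoded message: DDDEEEGD


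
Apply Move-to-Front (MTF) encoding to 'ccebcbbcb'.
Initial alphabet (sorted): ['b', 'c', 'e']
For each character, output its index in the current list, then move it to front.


MTF encoding:
'c': index 1 in ['b', 'c', 'e'] -> ['c', 'b', 'e']
'c': index 0 in ['c', 'b', 'e'] -> ['c', 'b', 'e']
'e': index 2 in ['c', 'b', 'e'] -> ['e', 'c', 'b']
'b': index 2 in ['e', 'c', 'b'] -> ['b', 'e', 'c']
'c': index 2 in ['b', 'e', 'c'] -> ['c', 'b', 'e']
'b': index 1 in ['c', 'b', 'e'] -> ['b', 'c', 'e']
'b': index 0 in ['b', 'c', 'e'] -> ['b', 'c', 'e']
'c': index 1 in ['b', 'c', 'e'] -> ['c', 'b', 'e']
'b': index 1 in ['c', 'b', 'e'] -> ['b', 'c', 'e']


Output: [1, 0, 2, 2, 2, 1, 0, 1, 1]


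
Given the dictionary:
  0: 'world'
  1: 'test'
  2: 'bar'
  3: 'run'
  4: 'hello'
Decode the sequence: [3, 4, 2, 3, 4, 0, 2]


Look up each index in the dictionary:
  3 -> 'run'
  4 -> 'hello'
  2 -> 'bar'
  3 -> 'run'
  4 -> 'hello'
  0 -> 'world'
  2 -> 'bar'

Decoded: "run hello bar run hello world bar"


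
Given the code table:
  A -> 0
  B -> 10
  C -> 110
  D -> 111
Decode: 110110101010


Decoding:
110 -> C
110 -> C
10 -> B
10 -> B
10 -> B


Result: CCBBB


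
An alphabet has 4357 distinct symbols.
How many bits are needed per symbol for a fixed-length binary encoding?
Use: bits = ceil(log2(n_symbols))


log2(4357) = 12.0891
Bracket: 2^12 = 4096 < 4357 <= 2^13 = 8192
So ceil(log2(4357)) = 13

bits = ceil(log2(4357)) = ceil(12.0891) = 13 bits


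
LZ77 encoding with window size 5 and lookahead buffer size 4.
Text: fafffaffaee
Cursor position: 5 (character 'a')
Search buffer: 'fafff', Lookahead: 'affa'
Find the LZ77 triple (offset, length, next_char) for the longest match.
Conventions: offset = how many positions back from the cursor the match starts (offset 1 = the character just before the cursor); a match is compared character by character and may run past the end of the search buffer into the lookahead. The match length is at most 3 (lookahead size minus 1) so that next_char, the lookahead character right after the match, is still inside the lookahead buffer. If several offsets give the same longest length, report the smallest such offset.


Try each offset into the search buffer:
  offset=1 (pos 4, char 'f'): match length 0
  offset=2 (pos 3, char 'f'): match length 0
  offset=3 (pos 2, char 'f'): match length 0
  offset=4 (pos 1, char 'a'): match length 3
  offset=5 (pos 0, char 'f'): match length 0
Longest match has length 3 at offset 4.
next_char = character at position 5 + 3 = 8 -> 'a'

Best match: offset=4, length=3 (matching 'aff' starting at position 1)
LZ77 triple: (4, 3, 'a')


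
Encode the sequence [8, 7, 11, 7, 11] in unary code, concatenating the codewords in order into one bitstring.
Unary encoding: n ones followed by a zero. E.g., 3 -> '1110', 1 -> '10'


Encode each number as n ones followed by a terminating 0:
  8 -> 111111110 (9 bits)
  7 -> 11111110 (8 bits)
  11 -> 111111111110 (12 bits)
  7 -> 11111110 (8 bits)
  11 -> 111111111110 (12 bits)
Total length = 9 + 8 + 12 + 8 + 12 = 49 bits.

Unary([8, 7, 11, 7, 11]) = 1111111101111111011111111111011111110111111111110 (49 bits)


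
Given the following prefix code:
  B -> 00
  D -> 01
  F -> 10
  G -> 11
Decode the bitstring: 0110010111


Decoding step by step:
Bits 01 -> D
Bits 10 -> F
Bits 01 -> D
Bits 01 -> D
Bits 11 -> G


Decoded message: DFDDG


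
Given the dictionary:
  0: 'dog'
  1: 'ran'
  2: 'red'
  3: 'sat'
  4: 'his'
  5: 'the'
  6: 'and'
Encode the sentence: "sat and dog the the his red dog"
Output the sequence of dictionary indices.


Look up each word in the dictionary:
  'sat' -> 3
  'and' -> 6
  'dog' -> 0
  'the' -> 5
  'the' -> 5
  'his' -> 4
  'red' -> 2
  'dog' -> 0

Encoded: [3, 6, 0, 5, 5, 4, 2, 0]


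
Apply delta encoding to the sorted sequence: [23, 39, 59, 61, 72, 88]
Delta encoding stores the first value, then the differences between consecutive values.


First value: 23
Deltas:
  39 - 23 = 16
  59 - 39 = 20
  61 - 59 = 2
  72 - 61 = 11
  88 - 72 = 16


Delta encoded: [23, 16, 20, 2, 11, 16]


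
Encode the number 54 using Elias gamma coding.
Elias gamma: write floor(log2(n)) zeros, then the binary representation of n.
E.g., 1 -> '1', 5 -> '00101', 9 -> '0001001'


num_bits = floor(log2(54)) + 1 = 6
leading_zeros = num_bits - 1 = 5
binary(54) = 110110

Elias gamma(54) = '00000' + '110110' = 00000110110 (11 bits)


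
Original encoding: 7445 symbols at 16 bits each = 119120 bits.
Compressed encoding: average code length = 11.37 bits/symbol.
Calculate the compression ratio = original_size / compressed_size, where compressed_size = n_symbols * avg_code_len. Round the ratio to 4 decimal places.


original_size = n_symbols * orig_bits = 7445 * 16 = 119120 bits
compressed_size = n_symbols * avg_code_len = 7445 * 11.37 = 84649.65 bits
ratio = original_size / compressed_size = 119120 / 84649.65 = 1.4072

Compression ratio = 1.4072


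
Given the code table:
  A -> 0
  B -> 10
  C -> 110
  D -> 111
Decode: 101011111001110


Decoding:
10 -> B
10 -> B
111 -> D
110 -> C
0 -> A
111 -> D
0 -> A


Result: BBDCADA


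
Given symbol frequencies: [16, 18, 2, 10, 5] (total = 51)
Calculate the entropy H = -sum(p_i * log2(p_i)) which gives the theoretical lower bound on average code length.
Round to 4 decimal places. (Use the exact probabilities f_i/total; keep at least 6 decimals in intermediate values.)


Per-symbol terms -p_i * log2(p_i) with p_i = f_i/51:
  p = 16/51 = 0.313725: log2(p) = -1.672425, -p*log2(p) = 0.524682
  p = 18/51 = 0.352941: log2(p) = -1.502500, -p*log2(p) = 0.530294
  p = 2/51 = 0.039216: log2(p) = -4.672425, -p*log2(p) = 0.183232
  p = 10/51 = 0.196078: log2(p) = -2.350497, -p*log2(p) = 0.460882
  p = 5/51 = 0.098039: log2(p) = -3.350497, -p*log2(p) = 0.328480
H = 0.524682 + 0.530294 + 0.183232 + 0.460882 + 0.328480 = 2.027570

H = 2.0276 bits/symbol


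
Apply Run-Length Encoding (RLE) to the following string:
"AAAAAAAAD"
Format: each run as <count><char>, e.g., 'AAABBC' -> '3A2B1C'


Scanning runs left to right:
  i=0: run of 'A' x 8 -> '8A'
  i=8: run of 'D' x 1 -> '1D'

RLE = 8A1D


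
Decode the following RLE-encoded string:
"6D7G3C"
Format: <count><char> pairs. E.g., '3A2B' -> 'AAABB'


Expanding each <count><char> pair:
  6D -> 'DDDDDD'
  7G -> 'GGGGGGG'
  3C -> 'CCC'

Decoded = DDDDDDGGGGGGGCCC


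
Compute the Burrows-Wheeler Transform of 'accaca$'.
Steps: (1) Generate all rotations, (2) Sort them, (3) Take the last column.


Rotations (sorted):
  0: $accaca -> last char: a
  1: a$accac -> last char: c
  2: aca$acc -> last char: c
  3: accaca$ -> last char: $
  4: ca$acca -> last char: a
  5: caca$ac -> last char: c
  6: ccaca$a -> last char: a


BWT = acc$aca


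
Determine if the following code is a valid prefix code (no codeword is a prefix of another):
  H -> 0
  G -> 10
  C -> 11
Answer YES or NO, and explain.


Checking each pair (does one codeword prefix another?):
  H='0' vs G='10': no prefix
  H='0' vs C='11': no prefix
  G='10' vs H='0': no prefix
  G='10' vs C='11': no prefix
  C='11' vs H='0': no prefix
  C='11' vs G='10': no prefix
No violation found over all pairs.

YES -- this is a valid prefix code. No codeword is a prefix of any other codeword.


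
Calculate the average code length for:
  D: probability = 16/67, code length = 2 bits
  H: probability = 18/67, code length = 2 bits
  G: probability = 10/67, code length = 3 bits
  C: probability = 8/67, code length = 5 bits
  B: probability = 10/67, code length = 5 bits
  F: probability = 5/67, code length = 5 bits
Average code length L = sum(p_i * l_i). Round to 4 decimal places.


Weighted contributions p_i * l_i:
  D: (16/67) * 2 = 32/67
  H: (18/67) * 2 = 36/67
  G: (10/67) * 3 = 30/67
  C: (8/67) * 5 = 40/67
  B: (10/67) * 5 = 50/67
  F: (5/67) * 5 = 25/67
Sum = (32 + 36 + 30 + 40 + 50 + 25)/67 = 213/67

L = 213/67 = 3.1791 bits/symbol


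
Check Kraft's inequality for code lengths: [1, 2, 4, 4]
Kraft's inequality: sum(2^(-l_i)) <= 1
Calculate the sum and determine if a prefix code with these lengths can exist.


Sum = 2^(-1) + 2^(-2) + 2^(-4) + 2^(-4)
    = 0.5 + 0.25 + 0.0625 + 0.0625
    = 14/16 = 0.875
Since 0.875 <= 1, Kraft's inequality IS satisfied.
A prefix code with these lengths CAN exist.

Kraft sum = 0.875. Satisfied.


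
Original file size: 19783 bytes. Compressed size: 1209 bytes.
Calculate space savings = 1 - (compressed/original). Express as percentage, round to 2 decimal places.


ratio = compressed/original = 1209/19783 = 0.061113
savings = 1 - ratio = 1 - 0.061113 = 0.938887
as a percentage: 0.938887 * 100 = 93.89%

Space savings = 1 - 1209/19783 = 93.89%


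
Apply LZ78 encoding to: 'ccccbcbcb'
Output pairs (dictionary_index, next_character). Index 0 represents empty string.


LZ78 encoding steps:
Dictionary: {0: ''}
Step 1: w='' (idx 0), next='c' -> output (0, 'c'), add 'c' as idx 1
Step 2: w='c' (idx 1), next='c' -> output (1, 'c'), add 'cc' as idx 2
Step 3: w='c' (idx 1), next='b' -> output (1, 'b'), add 'cb' as idx 3
Step 4: w='cb' (idx 3), next='c' -> output (3, 'c'), add 'cbc' as idx 4
Step 5: w='' (idx 0), next='b' -> output (0, 'b'), add 'b' as idx 5


Encoded: [(0, 'c'), (1, 'c'), (1, 'b'), (3, 'c'), (0, 'b')]


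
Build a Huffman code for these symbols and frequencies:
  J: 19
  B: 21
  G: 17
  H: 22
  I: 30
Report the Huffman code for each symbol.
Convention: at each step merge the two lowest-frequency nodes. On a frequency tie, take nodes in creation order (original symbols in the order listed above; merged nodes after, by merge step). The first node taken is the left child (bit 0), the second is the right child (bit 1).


Huffman tree construction:
Step 1: Merge G(17) + J(19) = 36
Step 2: Merge B(21) + H(22) = 43
Step 3: Merge I(30) + (G+J)(36) = 66
Step 4: Merge (B+H)(43) + (I+(G+J))(66) = 109
Read each symbol's code off the tree from the root (left child = 0, right child = 1).

Codes:
  J: 111 (length 3)
  B: 00 (length 2)
  G: 110 (length 3)
  H: 01 (length 2)
  I: 10 (length 2)
Average code length: 254/109 = 2.3303 bits/symbol


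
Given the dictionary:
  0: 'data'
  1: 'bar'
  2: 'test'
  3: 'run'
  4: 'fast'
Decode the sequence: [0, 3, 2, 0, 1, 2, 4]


Look up each index in the dictionary:
  0 -> 'data'
  3 -> 'run'
  2 -> 'test'
  0 -> 'data'
  1 -> 'bar'
  2 -> 'test'
  4 -> 'fast'

Decoded: "data run test data bar test fast"


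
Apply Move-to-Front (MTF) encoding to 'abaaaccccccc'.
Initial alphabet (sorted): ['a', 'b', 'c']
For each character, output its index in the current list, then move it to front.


MTF encoding:
'a': index 0 in ['a', 'b', 'c'] -> ['a', 'b', 'c']
'b': index 1 in ['a', 'b', 'c'] -> ['b', 'a', 'c']
'a': index 1 in ['b', 'a', 'c'] -> ['a', 'b', 'c']
'a': index 0 in ['a', 'b', 'c'] -> ['a', 'b', 'c']
'a': index 0 in ['a', 'b', 'c'] -> ['a', 'b', 'c']
'c': index 2 in ['a', 'b', 'c'] -> ['c', 'a', 'b']
'c': index 0 in ['c', 'a', 'b'] -> ['c', 'a', 'b']
'c': index 0 in ['c', 'a', 'b'] -> ['c', 'a', 'b']
'c': index 0 in ['c', 'a', 'b'] -> ['c', 'a', 'b']
'c': index 0 in ['c', 'a', 'b'] -> ['c', 'a', 'b']
'c': index 0 in ['c', 'a', 'b'] -> ['c', 'a', 'b']
'c': index 0 in ['c', 'a', 'b'] -> ['c', 'a', 'b']


Output: [0, 1, 1, 0, 0, 2, 0, 0, 0, 0, 0, 0]


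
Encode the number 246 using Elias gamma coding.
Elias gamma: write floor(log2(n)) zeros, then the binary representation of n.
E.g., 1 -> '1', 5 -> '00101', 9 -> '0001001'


num_bits = floor(log2(246)) + 1 = 8
leading_zeros = num_bits - 1 = 7
binary(246) = 11110110

Elias gamma(246) = '0000000' + '11110110' = 000000011110110 (15 bits)


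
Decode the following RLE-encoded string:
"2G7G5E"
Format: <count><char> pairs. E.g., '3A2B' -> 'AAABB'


Expanding each <count><char> pair:
  2G -> 'GG'
  7G -> 'GGGGGGG'
  5E -> 'EEEEE'

Decoded = GGGGGGGGGEEEEE


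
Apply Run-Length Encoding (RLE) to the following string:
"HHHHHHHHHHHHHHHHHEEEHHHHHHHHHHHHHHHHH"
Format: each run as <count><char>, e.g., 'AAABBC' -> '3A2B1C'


Scanning runs left to right:
  i=0: run of 'H' x 17 -> '17H'
  i=17: run of 'E' x 3 -> '3E'
  i=20: run of 'H' x 17 -> '17H'

RLE = 17H3E17H


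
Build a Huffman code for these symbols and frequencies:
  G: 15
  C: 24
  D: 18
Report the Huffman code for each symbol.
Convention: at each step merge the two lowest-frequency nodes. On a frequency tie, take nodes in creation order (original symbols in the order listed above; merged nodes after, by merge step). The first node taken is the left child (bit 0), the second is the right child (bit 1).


Huffman tree construction:
Step 1: Merge G(15) + D(18) = 33
Step 2: Merge C(24) + (G+D)(33) = 57
Read each symbol's code off the tree from the root (left child = 0, right child = 1).

Codes:
  G: 10 (length 2)
  C: 0 (length 1)
  D: 11 (length 2)
Average code length: 90/57 = 1.5789 bits/symbol


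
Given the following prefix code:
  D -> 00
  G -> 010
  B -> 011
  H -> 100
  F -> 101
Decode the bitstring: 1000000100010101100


Decoding step by step:
Bits 100 -> H
Bits 00 -> D
Bits 00 -> D
Bits 100 -> H
Bits 010 -> G
Bits 101 -> F
Bits 100 -> H


Decoded message: HDDHGFH


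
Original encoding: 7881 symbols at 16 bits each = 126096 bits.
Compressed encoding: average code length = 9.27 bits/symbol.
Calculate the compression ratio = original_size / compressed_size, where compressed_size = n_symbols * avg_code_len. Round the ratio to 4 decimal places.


original_size = n_symbols * orig_bits = 7881 * 16 = 126096 bits
compressed_size = n_symbols * avg_code_len = 7881 * 9.27 = 73056.87 bits
ratio = original_size / compressed_size = 126096 / 73056.87 = 1.726

Compression ratio = 1.726


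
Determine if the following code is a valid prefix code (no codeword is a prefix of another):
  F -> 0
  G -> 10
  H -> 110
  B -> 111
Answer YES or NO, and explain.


Checking each pair (does one codeword prefix another?):
  F='0' vs G='10': no prefix
  F='0' vs H='110': no prefix
  F='0' vs B='111': no prefix
  G='10' vs F='0': no prefix
  G='10' vs H='110': no prefix
  G='10' vs B='111': no prefix
  H='110' vs F='0': no prefix
  H='110' vs G='10': no prefix
  H='110' vs B='111': no prefix
  B='111' vs F='0': no prefix
  B='111' vs G='10': no prefix
  B='111' vs H='110': no prefix
No violation found over all pairs.

YES -- this is a valid prefix code. No codeword is a prefix of any other codeword.


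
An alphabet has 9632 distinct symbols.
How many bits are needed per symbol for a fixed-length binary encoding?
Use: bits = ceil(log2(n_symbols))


log2(9632) = 13.2336
Bracket: 2^13 = 8192 < 9632 <= 2^14 = 16384
So ceil(log2(9632)) = 14

bits = ceil(log2(9632)) = ceil(13.2336) = 14 bits


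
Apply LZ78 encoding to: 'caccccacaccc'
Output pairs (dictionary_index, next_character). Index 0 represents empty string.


LZ78 encoding steps:
Dictionary: {0: ''}
Step 1: w='' (idx 0), next='c' -> output (0, 'c'), add 'c' as idx 1
Step 2: w='' (idx 0), next='a' -> output (0, 'a'), add 'a' as idx 2
Step 3: w='c' (idx 1), next='c' -> output (1, 'c'), add 'cc' as idx 3
Step 4: w='cc' (idx 3), next='a' -> output (3, 'a'), add 'cca' as idx 4
Step 5: w='c' (idx 1), next='a' -> output (1, 'a'), add 'ca' as idx 5
Step 6: w='cc' (idx 3), next='c' -> output (3, 'c'), add 'ccc' as idx 6


Encoded: [(0, 'c'), (0, 'a'), (1, 'c'), (3, 'a'), (1, 'a'), (3, 'c')]


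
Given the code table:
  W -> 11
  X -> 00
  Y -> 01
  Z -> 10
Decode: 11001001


Decoding:
11 -> W
00 -> X
10 -> Z
01 -> Y


Result: WXZY


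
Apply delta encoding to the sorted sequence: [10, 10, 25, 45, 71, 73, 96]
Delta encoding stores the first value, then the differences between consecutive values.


First value: 10
Deltas:
  10 - 10 = 0
  25 - 10 = 15
  45 - 25 = 20
  71 - 45 = 26
  73 - 71 = 2
  96 - 73 = 23


Delta encoded: [10, 0, 15, 20, 26, 2, 23]


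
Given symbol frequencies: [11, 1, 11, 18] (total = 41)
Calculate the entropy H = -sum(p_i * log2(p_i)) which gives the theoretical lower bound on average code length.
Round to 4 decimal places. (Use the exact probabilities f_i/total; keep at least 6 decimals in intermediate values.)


Per-symbol terms -p_i * log2(p_i) with p_i = f_i/41:
  p = 11/41 = 0.268293: log2(p) = -1.898120, -p*log2(p) = 0.509252
  p = 1/41 = 0.024390: log2(p) = -5.357552, -p*log2(p) = 0.130672
  p = 11/41 = 0.268293: log2(p) = -1.898120, -p*log2(p) = 0.509252
  p = 18/41 = 0.439024: log2(p) = -1.187627, -p*log2(p) = 0.521397
H = 0.509252 + 0.130672 + 0.509252 + 0.521397 = 1.670573

H = 1.6706 bits/symbol


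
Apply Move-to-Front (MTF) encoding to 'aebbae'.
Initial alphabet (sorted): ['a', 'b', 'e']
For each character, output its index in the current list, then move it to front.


MTF encoding:
'a': index 0 in ['a', 'b', 'e'] -> ['a', 'b', 'e']
'e': index 2 in ['a', 'b', 'e'] -> ['e', 'a', 'b']
'b': index 2 in ['e', 'a', 'b'] -> ['b', 'e', 'a']
'b': index 0 in ['b', 'e', 'a'] -> ['b', 'e', 'a']
'a': index 2 in ['b', 'e', 'a'] -> ['a', 'b', 'e']
'e': index 2 in ['a', 'b', 'e'] -> ['e', 'a', 'b']


Output: [0, 2, 2, 0, 2, 2]


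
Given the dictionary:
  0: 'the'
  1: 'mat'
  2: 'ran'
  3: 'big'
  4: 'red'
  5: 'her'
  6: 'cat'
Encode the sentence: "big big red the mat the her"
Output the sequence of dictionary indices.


Look up each word in the dictionary:
  'big' -> 3
  'big' -> 3
  'red' -> 4
  'the' -> 0
  'mat' -> 1
  'the' -> 0
  'her' -> 5

Encoded: [3, 3, 4, 0, 1, 0, 5]


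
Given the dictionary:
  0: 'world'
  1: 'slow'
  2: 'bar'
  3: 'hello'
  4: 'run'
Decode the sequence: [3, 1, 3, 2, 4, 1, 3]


Look up each index in the dictionary:
  3 -> 'hello'
  1 -> 'slow'
  3 -> 'hello'
  2 -> 'bar'
  4 -> 'run'
  1 -> 'slow'
  3 -> 'hello'

Decoded: "hello slow hello bar run slow hello"


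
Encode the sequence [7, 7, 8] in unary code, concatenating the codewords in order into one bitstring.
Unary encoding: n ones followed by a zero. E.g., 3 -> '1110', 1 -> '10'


Encode each number as n ones followed by a terminating 0:
  7 -> 11111110 (8 bits)
  7 -> 11111110 (8 bits)
  8 -> 111111110 (9 bits)
Total length = 8 + 8 + 9 = 25 bits.

Unary([7, 7, 8]) = 1111111011111110111111110 (25 bits)


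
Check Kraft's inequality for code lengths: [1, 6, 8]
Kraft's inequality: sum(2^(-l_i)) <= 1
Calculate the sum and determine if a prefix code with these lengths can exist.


Sum = 2^(-1) + 2^(-6) + 2^(-8)
    = 0.5 + 0.015625 + 0.00390625
    = 133/256 = 0.51953125
Since 0.51953125 <= 1, Kraft's inequality IS satisfied.
A prefix code with these lengths CAN exist.

Kraft sum = 0.51953125. Satisfied.


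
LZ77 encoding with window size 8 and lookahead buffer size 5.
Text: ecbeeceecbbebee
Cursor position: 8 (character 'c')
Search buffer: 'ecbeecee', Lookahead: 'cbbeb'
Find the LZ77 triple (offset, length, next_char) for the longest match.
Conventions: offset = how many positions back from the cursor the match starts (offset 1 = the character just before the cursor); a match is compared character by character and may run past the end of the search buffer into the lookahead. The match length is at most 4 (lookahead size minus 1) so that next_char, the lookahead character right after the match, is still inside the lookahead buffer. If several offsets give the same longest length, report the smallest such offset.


Try each offset into the search buffer:
  offset=1 (pos 7, char 'e'): match length 0
  offset=2 (pos 6, char 'e'): match length 0
  offset=3 (pos 5, char 'c'): match length 1
  offset=4 (pos 4, char 'e'): match length 0
  offset=5 (pos 3, char 'e'): match length 0
  offset=6 (pos 2, char 'b'): match length 0
  offset=7 (pos 1, char 'c'): match length 2
  offset=8 (pos 0, char 'e'): match length 0
Longest match has length 2 at offset 7.
next_char = character at position 8 + 2 = 10 -> 'b'

Best match: offset=7, length=2 (matching 'cb' starting at position 1)
LZ77 triple: (7, 2, 'b')


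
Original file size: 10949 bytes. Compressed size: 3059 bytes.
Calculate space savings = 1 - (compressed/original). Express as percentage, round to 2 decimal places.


ratio = compressed/original = 3059/10949 = 0.279386
savings = 1 - ratio = 1 - 0.279386 = 0.720614
as a percentage: 0.720614 * 100 = 72.06%

Space savings = 1 - 3059/10949 = 72.06%


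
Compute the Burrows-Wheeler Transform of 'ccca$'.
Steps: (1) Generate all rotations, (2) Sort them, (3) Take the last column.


Rotations (sorted):
  0: $ccca -> last char: a
  1: a$ccc -> last char: c
  2: ca$cc -> last char: c
  3: cca$c -> last char: c
  4: ccca$ -> last char: $


BWT = accc$


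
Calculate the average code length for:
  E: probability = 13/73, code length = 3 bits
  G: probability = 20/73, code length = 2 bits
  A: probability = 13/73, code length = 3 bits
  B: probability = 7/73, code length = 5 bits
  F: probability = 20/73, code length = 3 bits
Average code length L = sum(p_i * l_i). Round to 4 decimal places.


Weighted contributions p_i * l_i:
  E: (13/73) * 3 = 39/73
  G: (20/73) * 2 = 40/73
  A: (13/73) * 3 = 39/73
  B: (7/73) * 5 = 35/73
  F: (20/73) * 3 = 60/73
Sum = (39 + 40 + 39 + 35 + 60)/73 = 213/73

L = 213/73 = 2.9178 bits/symbol


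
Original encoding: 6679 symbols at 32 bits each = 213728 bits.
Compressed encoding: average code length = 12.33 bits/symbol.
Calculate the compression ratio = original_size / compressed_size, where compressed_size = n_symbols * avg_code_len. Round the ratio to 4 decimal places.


original_size = n_symbols * orig_bits = 6679 * 32 = 213728 bits
compressed_size = n_symbols * avg_code_len = 6679 * 12.33 = 82352.07 bits
ratio = original_size / compressed_size = 213728 / 82352.07 = 2.5953

Compression ratio = 2.5953


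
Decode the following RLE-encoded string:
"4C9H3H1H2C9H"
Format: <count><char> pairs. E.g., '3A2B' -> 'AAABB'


Expanding each <count><char> pair:
  4C -> 'CCCC'
  9H -> 'HHHHHHHHH'
  3H -> 'HHH'
  1H -> 'H'
  2C -> 'CC'
  9H -> 'HHHHHHHHH'

Decoded = CCCCHHHHHHHHHHHHHCCHHHHHHHHH
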